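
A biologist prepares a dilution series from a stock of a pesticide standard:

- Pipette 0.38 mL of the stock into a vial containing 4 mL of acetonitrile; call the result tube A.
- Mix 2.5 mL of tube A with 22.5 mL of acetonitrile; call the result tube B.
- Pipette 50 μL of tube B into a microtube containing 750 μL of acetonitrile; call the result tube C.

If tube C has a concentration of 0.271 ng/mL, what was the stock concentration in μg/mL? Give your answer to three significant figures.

0.500 μg/mL

Step 1: 0.38 mL + 4 mL = 4.38 mL total → factor 4.38/0.38 = 11.526
Step 2: 2.5 mL + 22.5 mL = 25 mL total → factor 25/2.5 = 10
Step 3: 50 μL + 750 μL = 800 μL total → factor 800/50 = 16
Overall dilution factor = 11.526 × 10 × 16 = 1844.2
Stock = 0.271 ng/mL × 1844.2 = 499.8 ng/mL = 0.500 μg/mL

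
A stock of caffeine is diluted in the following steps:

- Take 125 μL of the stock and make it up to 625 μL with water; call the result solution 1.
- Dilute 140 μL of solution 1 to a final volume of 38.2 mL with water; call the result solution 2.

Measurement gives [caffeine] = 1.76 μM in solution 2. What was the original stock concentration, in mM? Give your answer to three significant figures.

2.40 mM

Step 1: 125 μL brought to 625 μL → factor 625/125 = 5
Step 2: 140 μL brought to 38.2 mL → factor 38200/140 = 272.86
Overall dilution factor = 5 × 272.86 = 1364.3
Stock = 1.76 μM × 1364.3 = 2401 μM = 2.40 mM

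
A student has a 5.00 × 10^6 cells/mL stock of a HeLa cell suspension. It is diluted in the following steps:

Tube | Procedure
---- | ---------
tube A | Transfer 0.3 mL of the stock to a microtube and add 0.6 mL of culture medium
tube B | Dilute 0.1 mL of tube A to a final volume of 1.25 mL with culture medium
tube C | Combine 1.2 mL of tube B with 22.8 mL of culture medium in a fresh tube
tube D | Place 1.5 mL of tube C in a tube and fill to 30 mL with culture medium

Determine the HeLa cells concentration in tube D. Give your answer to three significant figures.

Step 1: 0.3 mL + 0.6 mL = 0.9 mL total → factor 0.9/0.3 = 3
Step 2: 0.1 mL brought to 1.25 mL → factor 1.25/0.1 = 12.5
Step 3: 1.2 mL + 22.8 mL = 24 mL total → factor 24/1.2 = 20
Step 4: 1.5 mL brought to 30 mL → factor 30/1.5 = 20
Overall dilution factor = 3 × 12.5 × 20 × 20 = 15000
Final = 5.00 × 10^6 cells/mL / 15000 = 333 cells/mL

333 cells/mL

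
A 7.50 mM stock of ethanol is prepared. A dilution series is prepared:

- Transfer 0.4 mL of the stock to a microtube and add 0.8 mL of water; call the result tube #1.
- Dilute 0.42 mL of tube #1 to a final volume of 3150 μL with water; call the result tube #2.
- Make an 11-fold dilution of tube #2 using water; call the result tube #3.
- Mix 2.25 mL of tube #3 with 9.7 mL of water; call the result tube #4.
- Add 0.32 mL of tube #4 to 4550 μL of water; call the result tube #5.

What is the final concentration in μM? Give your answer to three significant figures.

Step 1: 0.4 mL + 0.8 mL = 1.2 mL total → factor 1.2/0.4 = 3
Step 2: 0.42 mL brought to 3150 μL → factor 3.15/0.42 = 7.5
Step 3: 11-fold → factor 11
Step 4: 2.25 mL + 9.7 mL = 11.95 mL total → factor 11.95/2.25 = 5.3111
Step 5: 0.32 mL + 4550 μL = 4.87 mL total → factor 4.87/0.32 = 15.219
Overall dilution factor = 3 × 7.5 × 11 × 5.3111 × 15.219 = 20005
Final = 7.50 mM / 20005 = 0.0003749 mM = 0.375 μM

0.375 μM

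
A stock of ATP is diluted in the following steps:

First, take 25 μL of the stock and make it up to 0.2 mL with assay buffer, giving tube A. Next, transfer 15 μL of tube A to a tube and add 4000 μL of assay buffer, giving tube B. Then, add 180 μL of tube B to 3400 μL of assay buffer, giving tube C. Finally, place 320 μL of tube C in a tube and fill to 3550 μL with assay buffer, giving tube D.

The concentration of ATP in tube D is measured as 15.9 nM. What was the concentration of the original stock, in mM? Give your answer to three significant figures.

Step 1: 25 μL brought to 0.2 mL → factor 200/25 = 8
Step 2: 15 μL + 4000 μL = 4015 μL total → factor 4015/15 = 267.67
Step 3: 180 μL + 3400 μL = 3580 μL total → factor 3580/180 = 19.889
Step 4: 320 μL brought to 3550 μL → factor 3550/320 = 11.094
Overall dilution factor = 8 × 267.67 × 19.889 × 11.094 = 4.7247 × 10^5
Stock = 15.9 nM × 4.7247 × 10^5 = 7.512 × 10^6 nM = 7.51 mM

7.51 mM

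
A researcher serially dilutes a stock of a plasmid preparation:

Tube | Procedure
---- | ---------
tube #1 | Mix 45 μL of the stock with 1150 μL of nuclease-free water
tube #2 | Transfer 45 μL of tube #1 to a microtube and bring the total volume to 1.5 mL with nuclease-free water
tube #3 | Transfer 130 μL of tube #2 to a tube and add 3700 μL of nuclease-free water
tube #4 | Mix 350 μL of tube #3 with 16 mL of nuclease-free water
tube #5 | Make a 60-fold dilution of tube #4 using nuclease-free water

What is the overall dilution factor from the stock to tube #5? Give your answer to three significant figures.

Step 1: 45 μL + 1150 μL = 1195 μL total → factor 1195/45 = 26.556
Step 2: 45 μL brought to 1.5 mL → factor 1500/45 = 33.333
Step 3: 130 μL + 3700 μL = 3830 μL total → factor 3830/130 = 29.462
Step 4: 350 μL + 16 mL = 16350 μL total → factor 16350/350 = 46.714
Step 5: 60-fold → factor 60
Overall dilution factor = 26.556 × 33.333 × 29.462 × 46.714 × 60 = 7.3095 × 10^7

7.31 × 10^7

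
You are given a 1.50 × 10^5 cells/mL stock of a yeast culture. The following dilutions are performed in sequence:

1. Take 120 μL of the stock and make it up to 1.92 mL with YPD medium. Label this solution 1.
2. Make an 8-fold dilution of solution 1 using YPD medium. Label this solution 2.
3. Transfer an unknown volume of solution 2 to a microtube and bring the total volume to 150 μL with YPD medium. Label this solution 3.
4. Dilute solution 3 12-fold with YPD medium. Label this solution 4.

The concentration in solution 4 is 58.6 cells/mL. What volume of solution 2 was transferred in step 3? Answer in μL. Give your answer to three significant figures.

90.0 μL

Step 1: 120 μL brought to 1.92 mL → factor 1920/120 = 16
Step 2: 8-fold → factor 8
Step 3: v brought to 150 μL → factor = 150 μL/v
Step 4: 12-fold → factor 12
Product of known-step factors = 1536
Overall factor = 1.50 × 10^5 cells/mL / (58.6 cells/mL) = 2559.7
Step-3 factor = 2559.7 / 1536 = 1.6665
v = 150 μL / 1.6665 = 90.0 μL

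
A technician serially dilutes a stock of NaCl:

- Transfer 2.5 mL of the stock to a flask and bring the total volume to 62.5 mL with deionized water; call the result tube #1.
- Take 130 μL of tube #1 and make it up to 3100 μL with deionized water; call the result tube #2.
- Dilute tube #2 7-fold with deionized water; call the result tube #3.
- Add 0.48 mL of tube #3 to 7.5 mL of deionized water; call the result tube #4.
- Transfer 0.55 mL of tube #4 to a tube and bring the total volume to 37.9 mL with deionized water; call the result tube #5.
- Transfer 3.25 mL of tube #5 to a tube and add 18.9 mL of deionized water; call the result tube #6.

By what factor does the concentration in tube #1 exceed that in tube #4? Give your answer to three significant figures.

Step 1: 2.5 mL brought to 62.5 mL → factor 62.5/2.5 = 25
Step 2: 130 μL brought to 3100 μL → factor 3100/130 = 23.846
Step 3: 7-fold → factor 7
Step 4: 0.48 mL + 7.5 mL = 7.98 mL total → factor 7.98/0.48 = 16.625
Dilution factor to tube #1 = 25; to tube #4 = 69377
[tube #1]/[tube #4] = (factor to tube #4)/(factor to tube #1) = 69377/25 = 2.78 × 10^3

2.78 × 10^3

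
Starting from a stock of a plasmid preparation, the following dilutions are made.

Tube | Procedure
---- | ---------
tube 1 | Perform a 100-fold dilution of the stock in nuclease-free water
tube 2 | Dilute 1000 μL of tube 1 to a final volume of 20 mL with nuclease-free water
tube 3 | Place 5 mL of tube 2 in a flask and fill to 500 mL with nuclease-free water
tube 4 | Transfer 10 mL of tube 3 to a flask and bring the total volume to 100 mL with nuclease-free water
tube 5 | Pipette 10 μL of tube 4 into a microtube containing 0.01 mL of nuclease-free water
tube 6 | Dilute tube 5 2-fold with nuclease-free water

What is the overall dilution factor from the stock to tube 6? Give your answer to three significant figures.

8.00 × 10^6

Step 1: 100-fold → factor 100
Step 2: 1000 μL brought to 20 mL → factor 20000/1000 = 20
Step 3: 5 mL brought to 500 mL → factor 500/5 = 100
Step 4: 10 mL brought to 100 mL → factor 100/10 = 10
Step 5: 10 μL + 0.01 mL = 20 μL total → factor 20/10 = 2
Step 6: 2-fold → factor 2
Overall dilution factor = 100 × 20 × 100 × 10 × 2 × 2 = 8 × 10^6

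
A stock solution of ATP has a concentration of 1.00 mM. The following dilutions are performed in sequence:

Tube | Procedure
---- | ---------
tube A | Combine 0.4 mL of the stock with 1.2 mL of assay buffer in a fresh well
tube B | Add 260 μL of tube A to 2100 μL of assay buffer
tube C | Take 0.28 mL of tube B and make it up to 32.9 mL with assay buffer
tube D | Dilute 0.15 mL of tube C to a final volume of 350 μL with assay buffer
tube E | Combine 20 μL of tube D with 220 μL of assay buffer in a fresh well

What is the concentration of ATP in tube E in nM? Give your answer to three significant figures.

Step 1: 0.4 mL + 1.2 mL = 1.6 mL total → factor 1.6/0.4 = 4
Step 2: 260 μL + 2100 μL = 2360 μL total → factor 2360/260 = 9.0769
Step 3: 0.28 mL brought to 32.9 mL → factor 32.9/0.28 = 117.5
Step 4: 0.15 mL brought to 350 μL → factor 0.35/0.15 = 2.3333
Step 5: 20 μL + 220 μL = 240 μL total → factor 240/20 = 12
Overall dilution factor = 4 × 9.0769 × 117.5 × 2.3333 × 12 = 1.1945 × 10^5
Final = 1.00 mM / 1.1945 × 10^5 = 8.372 × 10^-6 mM = 8.37 nM

8.37 nM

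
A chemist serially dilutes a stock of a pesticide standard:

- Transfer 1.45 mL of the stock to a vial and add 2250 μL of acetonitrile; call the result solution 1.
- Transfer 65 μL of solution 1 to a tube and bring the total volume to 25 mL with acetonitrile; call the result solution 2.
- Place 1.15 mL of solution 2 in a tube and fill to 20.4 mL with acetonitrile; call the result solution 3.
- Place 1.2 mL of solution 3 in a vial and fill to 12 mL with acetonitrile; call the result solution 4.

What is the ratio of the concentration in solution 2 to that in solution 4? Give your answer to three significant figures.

177

Step 1: 1.45 mL + 2250 μL = 3.7 mL total → factor 3.7/1.45 = 2.5517
Step 2: 65 μL brought to 25 mL → factor 25000/65 = 384.62
Step 3: 1.15 mL brought to 20.4 mL → factor 20.4/1.15 = 17.739
Step 4: 1.2 mL brought to 12 mL → factor 12/1.2 = 10
Dilution factor to solution 2 = 981.43; to solution 4 = 1.741 × 10^5
[solution 2]/[solution 4] = (factor to solution 4)/(factor to solution 2) = 1.741 × 10^5/981.43 = 177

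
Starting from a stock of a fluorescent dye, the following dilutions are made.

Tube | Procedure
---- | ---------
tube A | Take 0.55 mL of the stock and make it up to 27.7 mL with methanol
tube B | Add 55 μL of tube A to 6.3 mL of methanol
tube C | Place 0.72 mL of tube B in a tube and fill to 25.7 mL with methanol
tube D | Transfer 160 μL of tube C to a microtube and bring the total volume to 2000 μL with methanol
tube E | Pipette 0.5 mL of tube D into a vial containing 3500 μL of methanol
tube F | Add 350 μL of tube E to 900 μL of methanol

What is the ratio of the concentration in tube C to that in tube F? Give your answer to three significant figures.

357

Step 1: 0.55 mL brought to 27.7 mL → factor 27.7/0.55 = 50.364
Step 2: 55 μL + 6.3 mL = 6355 μL total → factor 6355/55 = 115.55
Step 3: 0.72 mL brought to 25.7 mL → factor 25.7/0.72 = 35.694
Step 4: 160 μL brought to 2000 μL → factor 2000/160 = 12.5
Step 5: 0.5 mL + 3500 μL = 4 mL total → factor 4/0.5 = 8
Step 6: 350 μL + 900 μL = 1250 μL total → factor 1250/350 = 3.5714
Dilution factor to tube C = 2.0772 × 10^5; to tube F = 7.4184 × 10^7
[tube C]/[tube F] = (factor to tube F)/(factor to tube C) = 7.4184 × 10^7/2.0772 × 10^5 = 357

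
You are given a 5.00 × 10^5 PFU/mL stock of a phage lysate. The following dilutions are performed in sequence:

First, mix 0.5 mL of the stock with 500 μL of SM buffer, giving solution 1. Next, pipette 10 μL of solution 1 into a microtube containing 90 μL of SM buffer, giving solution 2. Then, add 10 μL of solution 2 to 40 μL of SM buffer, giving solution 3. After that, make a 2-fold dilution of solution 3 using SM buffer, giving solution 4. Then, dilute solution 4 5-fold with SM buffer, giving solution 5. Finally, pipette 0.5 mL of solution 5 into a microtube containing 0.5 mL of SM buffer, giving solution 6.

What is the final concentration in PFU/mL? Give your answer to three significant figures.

Step 1: 0.5 mL + 500 μL = 1 mL total → factor 1/0.5 = 2
Step 2: 10 μL + 90 μL = 100 μL total → factor 100/10 = 10
Step 3: 10 μL + 40 μL = 50 μL total → factor 50/10 = 5
Step 4: 2-fold → factor 2
Step 5: 5-fold → factor 5
Step 6: 0.5 mL + 0.5 mL = 1 mL total → factor 1/0.5 = 2
Overall dilution factor = 2 × 10 × 5 × 2 × 5 × 2 = 2000
Final = 5.00 × 10^5 PFU/mL / 2000 = 250 PFU/mL

250 PFU/mL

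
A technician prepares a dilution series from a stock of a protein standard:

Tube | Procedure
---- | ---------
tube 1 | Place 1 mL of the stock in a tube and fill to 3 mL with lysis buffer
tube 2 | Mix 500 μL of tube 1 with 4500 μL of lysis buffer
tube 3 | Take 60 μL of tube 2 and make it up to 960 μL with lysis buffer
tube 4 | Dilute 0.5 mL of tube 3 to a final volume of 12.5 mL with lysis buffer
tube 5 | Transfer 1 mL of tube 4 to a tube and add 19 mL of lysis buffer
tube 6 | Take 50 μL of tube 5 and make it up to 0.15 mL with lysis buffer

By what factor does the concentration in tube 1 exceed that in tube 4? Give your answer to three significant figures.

4.00 × 10^3

Step 1: 1 mL brought to 3 mL → factor 3/1 = 3
Step 2: 500 μL + 4500 μL = 5000 μL total → factor 5000/500 = 10
Step 3: 60 μL brought to 960 μL → factor 960/60 = 16
Step 4: 0.5 mL brought to 12.5 mL → factor 12.5/0.5 = 25
Dilution factor to tube 1 = 3; to tube 4 = 12000
[tube 1]/[tube 4] = (factor to tube 4)/(factor to tube 1) = 12000/3 = 4.00 × 10^3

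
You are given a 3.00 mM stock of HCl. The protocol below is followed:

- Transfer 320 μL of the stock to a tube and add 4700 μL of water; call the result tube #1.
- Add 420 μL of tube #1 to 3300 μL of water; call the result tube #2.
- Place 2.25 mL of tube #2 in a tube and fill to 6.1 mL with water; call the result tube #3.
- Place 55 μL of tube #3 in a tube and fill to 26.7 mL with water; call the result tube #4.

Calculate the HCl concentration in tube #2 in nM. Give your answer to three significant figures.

Step 1: 320 μL + 4700 μL = 5020 μL total → factor 5020/320 = 15.688
Step 2: 420 μL + 3300 μL = 3720 μL total → factor 3720/420 = 8.8571
Dilution factor through tube #2 = 15.688 × 8.8571 = 138.95
[tube #2] = 3.00 mM / 138.95 = 0.02159 mM = 2.16 × 10^4 nM

2.16 × 10^4 nM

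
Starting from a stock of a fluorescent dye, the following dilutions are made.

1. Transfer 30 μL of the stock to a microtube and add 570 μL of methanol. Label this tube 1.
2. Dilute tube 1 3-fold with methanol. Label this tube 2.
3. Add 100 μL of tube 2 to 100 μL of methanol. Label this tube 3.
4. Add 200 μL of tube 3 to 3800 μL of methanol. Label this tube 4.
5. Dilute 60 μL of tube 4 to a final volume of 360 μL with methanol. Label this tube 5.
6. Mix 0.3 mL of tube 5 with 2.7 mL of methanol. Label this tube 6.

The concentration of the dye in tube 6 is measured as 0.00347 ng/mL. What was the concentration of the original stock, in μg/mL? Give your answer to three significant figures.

0.500 μg/mL

Step 1: 30 μL + 570 μL = 600 μL total → factor 600/30 = 20
Step 2: 3-fold → factor 3
Step 3: 100 μL + 100 μL = 200 μL total → factor 200/100 = 2
Step 4: 200 μL + 3800 μL = 4000 μL total → factor 4000/200 = 20
Step 5: 60 μL brought to 360 μL → factor 360/60 = 6
Step 6: 0.3 mL + 2.7 mL = 3 mL total → factor 3/0.3 = 10
Overall dilution factor = 20 × 3 × 2 × 20 × 6 × 10 = 1.44 × 10^5
Stock = 0.00347 ng/mL × 1.44 × 10^5 = 499.7 ng/mL = 0.500 μg/mL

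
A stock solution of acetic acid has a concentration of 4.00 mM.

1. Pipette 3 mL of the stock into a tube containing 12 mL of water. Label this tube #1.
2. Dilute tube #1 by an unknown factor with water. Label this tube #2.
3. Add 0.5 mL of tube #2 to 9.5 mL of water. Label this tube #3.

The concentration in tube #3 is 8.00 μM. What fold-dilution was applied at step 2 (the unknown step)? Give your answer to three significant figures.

5.00-fold

Step 1: 3 mL + 12 mL = 15 mL total → factor 15/3 = 5
Step 2: unknown factor x
Step 3: 0.5 mL + 9.5 mL = 10 mL total → factor 10/0.5 = 20
Product of known-step factors = 100
Overall factor = 4.00 mM / (8.00 μM) = 500
x = 500 / 100 = 5.00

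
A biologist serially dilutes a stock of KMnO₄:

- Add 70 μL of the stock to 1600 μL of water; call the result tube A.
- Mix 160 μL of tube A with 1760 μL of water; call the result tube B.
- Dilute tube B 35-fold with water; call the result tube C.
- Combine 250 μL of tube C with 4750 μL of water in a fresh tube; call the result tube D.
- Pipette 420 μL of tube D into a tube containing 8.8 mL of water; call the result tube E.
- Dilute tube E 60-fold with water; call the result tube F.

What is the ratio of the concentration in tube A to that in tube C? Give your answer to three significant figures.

Step 1: 70 μL + 1600 μL = 1670 μL total → factor 1670/70 = 23.857
Step 2: 160 μL + 1760 μL = 1920 μL total → factor 1920/160 = 12
Step 3: 35-fold → factor 35
Dilution factor to tube A = 23.857; to tube C = 10020
[tube A]/[tube C] = (factor to tube C)/(factor to tube A) = 10020/23.857 = 420

420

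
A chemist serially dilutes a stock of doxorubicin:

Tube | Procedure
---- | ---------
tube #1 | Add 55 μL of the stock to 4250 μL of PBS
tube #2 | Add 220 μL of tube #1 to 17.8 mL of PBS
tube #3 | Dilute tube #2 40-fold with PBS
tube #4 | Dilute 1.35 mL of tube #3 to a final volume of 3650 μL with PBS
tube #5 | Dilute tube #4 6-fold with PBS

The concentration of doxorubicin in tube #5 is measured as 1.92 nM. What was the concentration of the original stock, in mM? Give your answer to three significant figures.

7.99 mM

Step 1: 55 μL + 4250 μL = 4305 μL total → factor 4305/55 = 78.273
Step 2: 220 μL + 17.8 mL = 18020 μL total → factor 18020/220 = 81.909
Step 3: 40-fold → factor 40
Step 4: 1.35 mL brought to 3650 μL → factor 3.65/1.35 = 2.7037
Step 5: 6-fold → factor 6
Overall dilution factor = 78.273 × 81.909 × 40 × 2.7037 × 6 = 4.1602 × 10^6
Stock = 1.92 nM × 4.1602 × 10^6 = 7.988 × 10^6 nM = 7.99 mM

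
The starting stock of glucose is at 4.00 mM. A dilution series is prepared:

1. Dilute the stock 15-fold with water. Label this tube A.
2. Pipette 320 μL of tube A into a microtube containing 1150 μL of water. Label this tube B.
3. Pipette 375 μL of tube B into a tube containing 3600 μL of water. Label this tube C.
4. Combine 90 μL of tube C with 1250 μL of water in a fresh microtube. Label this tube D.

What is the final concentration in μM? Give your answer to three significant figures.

0.368 μM

Step 1: 15-fold → factor 15
Step 2: 320 μL + 1150 μL = 1470 μL total → factor 1470/320 = 4.5938
Step 3: 375 μL + 3600 μL = 3975 μL total → factor 3975/375 = 10.6
Step 4: 90 μL + 1250 μL = 1340 μL total → factor 1340/90 = 14.889
Overall dilution factor = 15 × 4.5938 × 10.6 × 14.889 = 10875
Final = 4.00 mM / 10875 = 0.0003678 mM = 0.368 μM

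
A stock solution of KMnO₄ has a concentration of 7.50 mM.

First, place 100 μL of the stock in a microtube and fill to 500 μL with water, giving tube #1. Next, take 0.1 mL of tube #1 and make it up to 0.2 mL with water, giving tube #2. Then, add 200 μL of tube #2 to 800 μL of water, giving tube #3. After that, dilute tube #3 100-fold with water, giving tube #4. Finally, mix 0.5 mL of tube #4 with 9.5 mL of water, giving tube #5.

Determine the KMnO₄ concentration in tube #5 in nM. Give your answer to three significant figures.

75.0 nM

Step 1: 100 μL brought to 500 μL → factor 500/100 = 5
Step 2: 0.1 mL brought to 0.2 mL → factor 0.2/0.1 = 2
Step 3: 200 μL + 800 μL = 1000 μL total → factor 1000/200 = 5
Step 4: 100-fold → factor 100
Step 5: 0.5 mL + 9.5 mL = 10 mL total → factor 10/0.5 = 20
Overall dilution factor = 5 × 2 × 5 × 100 × 20 = 1 × 10^5
Final = 7.50 mM / 1 × 10^5 = 7.500 × 10^-5 mM = 75.0 nM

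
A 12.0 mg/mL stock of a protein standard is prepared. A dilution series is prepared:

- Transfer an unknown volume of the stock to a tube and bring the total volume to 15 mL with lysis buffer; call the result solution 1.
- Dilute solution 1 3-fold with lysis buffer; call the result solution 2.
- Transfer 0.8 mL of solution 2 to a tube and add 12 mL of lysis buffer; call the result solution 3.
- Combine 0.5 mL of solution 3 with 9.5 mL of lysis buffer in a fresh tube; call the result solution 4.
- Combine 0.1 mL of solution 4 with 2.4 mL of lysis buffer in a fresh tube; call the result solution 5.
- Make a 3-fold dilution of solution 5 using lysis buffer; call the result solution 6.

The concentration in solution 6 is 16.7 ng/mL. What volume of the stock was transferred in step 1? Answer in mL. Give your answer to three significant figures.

1.50 mL

Step 1: v brought to 15 mL → factor = 15 mL/v
Step 2: 3-fold → factor 3
Step 3: 0.8 mL + 12 mL = 12.8 mL total → factor 12.8/0.8 = 16
Step 4: 0.5 mL + 9.5 mL = 10 mL total → factor 10/0.5 = 20
Step 5: 0.1 mL + 2.4 mL = 2.5 mL total → factor 2.5/0.1 = 25
Step 6: 3-fold → factor 3
Product of known-step factors = 72000
Overall factor = 12.0 mg/mL / (16.7 ng/mL) = 7.1856 × 10^5
Step-1 factor = 7.1856 × 10^5 / 72000 = 9.98
v = 15 mL / 9.98 = 1.50 mL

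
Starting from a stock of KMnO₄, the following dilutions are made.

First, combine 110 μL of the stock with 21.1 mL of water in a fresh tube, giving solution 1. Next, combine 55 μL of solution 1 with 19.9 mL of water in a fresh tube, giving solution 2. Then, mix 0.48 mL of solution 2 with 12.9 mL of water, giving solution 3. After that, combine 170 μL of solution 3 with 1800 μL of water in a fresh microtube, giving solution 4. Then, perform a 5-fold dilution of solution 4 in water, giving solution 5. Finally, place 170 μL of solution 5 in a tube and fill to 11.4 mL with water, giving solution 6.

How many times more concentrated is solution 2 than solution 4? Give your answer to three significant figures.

323

Step 1: 110 μL + 21.1 mL = 21210 μL total → factor 21210/110 = 192.82
Step 2: 55 μL + 19.9 mL = 19955 μL total → factor 19955/55 = 362.82
Step 3: 0.48 mL + 12.9 mL = 13.38 mL total → factor 13.38/0.48 = 27.875
Step 4: 170 μL + 1800 μL = 1970 μL total → factor 1970/170 = 11.588
Dilution factor to solution 2 = 69958; to solution 4 = 2.2598 × 10^7
[solution 2]/[solution 4] = (factor to solution 4)/(factor to solution 2) = 2.2598 × 10^7/69958 = 323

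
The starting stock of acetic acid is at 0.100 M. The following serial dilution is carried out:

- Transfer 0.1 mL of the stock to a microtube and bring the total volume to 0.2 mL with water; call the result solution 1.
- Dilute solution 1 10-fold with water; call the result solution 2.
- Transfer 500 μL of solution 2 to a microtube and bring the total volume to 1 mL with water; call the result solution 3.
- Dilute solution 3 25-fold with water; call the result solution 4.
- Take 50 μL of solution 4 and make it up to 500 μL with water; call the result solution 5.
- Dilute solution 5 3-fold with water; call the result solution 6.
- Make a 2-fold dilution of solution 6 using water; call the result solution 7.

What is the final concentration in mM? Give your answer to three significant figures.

0.00167 mM

Step 1: 0.1 mL brought to 0.2 mL → factor 0.2/0.1 = 2
Step 2: 10-fold → factor 10
Step 3: 500 μL brought to 1 mL → factor 1000/500 = 2
Step 4: 25-fold → factor 25
Step 5: 50 μL brought to 500 μL → factor 500/50 = 10
Step 6: 3-fold → factor 3
Step 7: 2-fold → factor 2
Overall dilution factor = 2 × 10 × 2 × 25 × 10 × 3 × 2 = 60000
Final = 0.100 M / 60000 = 1.667 × 10^-6 M = 0.00167 mM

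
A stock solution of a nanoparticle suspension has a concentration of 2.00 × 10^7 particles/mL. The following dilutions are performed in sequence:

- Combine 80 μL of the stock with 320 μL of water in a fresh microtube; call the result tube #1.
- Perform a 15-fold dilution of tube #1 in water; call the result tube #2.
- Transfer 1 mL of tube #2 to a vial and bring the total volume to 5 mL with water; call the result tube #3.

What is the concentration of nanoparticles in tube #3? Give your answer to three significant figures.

5.33 × 10^4 particles/mL

Step 1: 80 μL + 320 μL = 400 μL total → factor 400/80 = 5
Step 2: 15-fold → factor 15
Step 3: 1 mL brought to 5 mL → factor 5/1 = 5
Overall dilution factor = 5 × 15 × 5 = 375
Final = 2.00 × 10^7 particles/mL / 375 = 5.33 × 10^4 particles/mL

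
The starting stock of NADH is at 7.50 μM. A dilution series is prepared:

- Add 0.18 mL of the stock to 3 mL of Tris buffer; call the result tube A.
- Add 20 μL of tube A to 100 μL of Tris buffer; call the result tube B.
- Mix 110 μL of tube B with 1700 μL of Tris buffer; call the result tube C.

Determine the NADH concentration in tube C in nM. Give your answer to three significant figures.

4.30 nM

Step 1: 0.18 mL + 3 mL = 3.18 mL total → factor 3.18/0.18 = 17.667
Step 2: 20 μL + 100 μL = 120 μL total → factor 120/20 = 6
Step 3: 110 μL + 1700 μL = 1810 μL total → factor 1810/110 = 16.455
Overall dilution factor = 17.667 × 6 × 16.455 = 1744.2
Final = 7.50 μM / 1744.2 = 0.004300 μM = 4.30 nM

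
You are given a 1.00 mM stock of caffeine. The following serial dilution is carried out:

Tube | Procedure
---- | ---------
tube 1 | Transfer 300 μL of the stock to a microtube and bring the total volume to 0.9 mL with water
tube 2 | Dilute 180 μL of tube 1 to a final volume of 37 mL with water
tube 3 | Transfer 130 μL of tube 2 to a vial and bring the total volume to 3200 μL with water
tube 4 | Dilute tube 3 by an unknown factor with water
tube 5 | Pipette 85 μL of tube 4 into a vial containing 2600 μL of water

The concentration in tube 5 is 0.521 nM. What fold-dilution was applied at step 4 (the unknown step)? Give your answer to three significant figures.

Step 1: 300 μL brought to 0.9 mL → factor 900/300 = 3
Step 2: 180 μL brought to 37 mL → factor 37000/180 = 205.56
Step 3: 130 μL brought to 3200 μL → factor 3200/130 = 24.615
Step 4: unknown factor x
Step 5: 85 μL + 2600 μL = 2685 μL total → factor 2685/85 = 31.588
Product of known-step factors = 4.7949 × 10^5
Overall factor = 1.00 mM / (0.521 nM) = 1.9194 × 10^6
x = 1.9194 × 10^6 / 4.7949 × 10^5 = 4.00

4.00-fold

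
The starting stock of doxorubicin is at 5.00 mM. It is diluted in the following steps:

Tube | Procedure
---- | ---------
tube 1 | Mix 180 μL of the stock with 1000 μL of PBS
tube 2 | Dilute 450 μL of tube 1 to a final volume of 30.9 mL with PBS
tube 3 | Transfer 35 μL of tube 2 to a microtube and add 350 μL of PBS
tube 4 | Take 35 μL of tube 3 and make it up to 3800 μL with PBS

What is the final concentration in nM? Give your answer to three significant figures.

Step 1: 180 μL + 1000 μL = 1180 μL total → factor 1180/180 = 6.5556
Step 2: 450 μL brought to 30.9 mL → factor 30900/450 = 68.667
Step 3: 35 μL + 350 μL = 385 μL total → factor 385/35 = 11
Step 4: 35 μL brought to 3800 μL → factor 3800/35 = 108.57
Overall dilution factor = 6.5556 × 68.667 × 11 × 108.57 = 5.3761 × 10^5
Final = 5.00 mM / 5.3761 × 10^5 = 9.301 × 10^-6 mM = 9.30 nM

9.30 nM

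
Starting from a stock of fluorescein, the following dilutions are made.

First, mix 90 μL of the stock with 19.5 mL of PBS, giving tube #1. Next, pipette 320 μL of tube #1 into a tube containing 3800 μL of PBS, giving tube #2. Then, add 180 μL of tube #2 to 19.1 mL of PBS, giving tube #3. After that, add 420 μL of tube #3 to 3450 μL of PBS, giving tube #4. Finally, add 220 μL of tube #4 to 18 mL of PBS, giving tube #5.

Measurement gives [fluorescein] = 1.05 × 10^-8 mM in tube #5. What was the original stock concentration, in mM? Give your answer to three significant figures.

2.41 mM

Step 1: 90 μL + 19.5 mL = 19590 μL total → factor 19590/90 = 217.67
Step 2: 320 μL + 3800 μL = 4120 μL total → factor 4120/320 = 12.875
Step 3: 180 μL + 19.1 mL = 19280 μL total → factor 19280/180 = 107.11
Step 4: 420 μL + 3450 μL = 3870 μL total → factor 3870/420 = 9.2143
Step 5: 220 μL + 18 mL = 18220 μL total → factor 18220/220 = 82.818
Overall dilution factor = 217.67 × 12.875 × 107.11 × 9.2143 × 82.818 = 2.2907 × 10^8
Stock = 1.05 × 10^-8 mM × 2.2907 × 10^8 = 2.41 mM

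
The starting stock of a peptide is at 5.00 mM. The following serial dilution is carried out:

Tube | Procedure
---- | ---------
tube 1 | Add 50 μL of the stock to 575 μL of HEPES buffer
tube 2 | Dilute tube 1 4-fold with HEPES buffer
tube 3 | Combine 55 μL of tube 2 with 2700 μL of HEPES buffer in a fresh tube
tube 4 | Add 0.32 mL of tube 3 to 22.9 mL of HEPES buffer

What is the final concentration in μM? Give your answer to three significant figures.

0.0275 μM

Step 1: 50 μL + 575 μL = 625 μL total → factor 625/50 = 12.5
Step 2: 4-fold → factor 4
Step 3: 55 μL + 2700 μL = 2755 μL total → factor 2755/55 = 50.091
Step 4: 0.32 mL + 22.9 mL = 23.22 mL total → factor 23.22/0.32 = 72.562
Overall dilution factor = 12.5 × 4 × 50.091 × 72.562 = 1.8174 × 10^5
Final = 5.00 mM / 1.8174 × 10^5 = 2.751 × 10^-5 mM = 0.0275 μM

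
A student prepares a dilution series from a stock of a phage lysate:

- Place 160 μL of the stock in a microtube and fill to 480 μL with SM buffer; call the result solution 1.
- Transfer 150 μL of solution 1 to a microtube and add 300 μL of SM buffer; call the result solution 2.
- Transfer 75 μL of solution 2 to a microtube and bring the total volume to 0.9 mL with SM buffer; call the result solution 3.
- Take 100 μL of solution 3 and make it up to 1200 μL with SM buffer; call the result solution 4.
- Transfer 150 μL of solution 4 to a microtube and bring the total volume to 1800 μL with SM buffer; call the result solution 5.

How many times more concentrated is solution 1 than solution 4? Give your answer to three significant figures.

432

Step 1: 160 μL brought to 480 μL → factor 480/160 = 3
Step 2: 150 μL + 300 μL = 450 μL total → factor 450/150 = 3
Step 3: 75 μL brought to 0.9 mL → factor 900/75 = 12
Step 4: 100 μL brought to 1200 μL → factor 1200/100 = 12
Dilution factor to solution 1 = 3; to solution 4 = 1296
[solution 1]/[solution 4] = (factor to solution 4)/(factor to solution 1) = 1296/3 = 432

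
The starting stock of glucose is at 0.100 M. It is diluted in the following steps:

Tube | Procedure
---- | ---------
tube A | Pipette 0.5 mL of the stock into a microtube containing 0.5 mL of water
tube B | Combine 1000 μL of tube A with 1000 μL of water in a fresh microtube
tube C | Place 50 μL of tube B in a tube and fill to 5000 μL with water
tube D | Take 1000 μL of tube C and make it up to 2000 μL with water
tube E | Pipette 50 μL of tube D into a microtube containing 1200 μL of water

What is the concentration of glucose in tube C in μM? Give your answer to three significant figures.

Step 1: 0.5 mL + 0.5 mL = 1 mL total → factor 1/0.5 = 2
Step 2: 1000 μL + 1000 μL = 2000 μL total → factor 2000/1000 = 2
Step 3: 50 μL brought to 5000 μL → factor 5000/50 = 100
Dilution factor through tube C = 2 × 2 × 100 = 400
[tube C] = 0.100 M / 400 = 0.0002500 M = 250 μM

250 μM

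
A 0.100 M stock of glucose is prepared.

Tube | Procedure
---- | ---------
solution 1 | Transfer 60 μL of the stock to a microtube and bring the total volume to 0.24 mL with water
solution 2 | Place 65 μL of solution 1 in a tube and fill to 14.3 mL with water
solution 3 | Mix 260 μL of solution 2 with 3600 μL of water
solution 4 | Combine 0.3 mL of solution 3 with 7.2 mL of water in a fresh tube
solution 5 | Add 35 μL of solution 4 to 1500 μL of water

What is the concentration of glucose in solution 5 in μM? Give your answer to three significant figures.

Step 1: 60 μL brought to 0.24 mL → factor 240/60 = 4
Step 2: 65 μL brought to 14.3 mL → factor 14300/65 = 220
Step 3: 260 μL + 3600 μL = 3860 μL total → factor 3860/260 = 14.846
Step 4: 0.3 mL + 7.2 mL = 7.5 mL total → factor 7.5/0.3 = 25
Step 5: 35 μL + 1500 μL = 1535 μL total → factor 1535/35 = 43.857
Overall dilution factor = 4 × 220 × 14.846 × 25 × 43.857 = 1.4324 × 10^7
Final = 0.100 M / 1.4324 × 10^7 = 6.981 × 10^-9 M = 0.00698 μM

0.00698 μM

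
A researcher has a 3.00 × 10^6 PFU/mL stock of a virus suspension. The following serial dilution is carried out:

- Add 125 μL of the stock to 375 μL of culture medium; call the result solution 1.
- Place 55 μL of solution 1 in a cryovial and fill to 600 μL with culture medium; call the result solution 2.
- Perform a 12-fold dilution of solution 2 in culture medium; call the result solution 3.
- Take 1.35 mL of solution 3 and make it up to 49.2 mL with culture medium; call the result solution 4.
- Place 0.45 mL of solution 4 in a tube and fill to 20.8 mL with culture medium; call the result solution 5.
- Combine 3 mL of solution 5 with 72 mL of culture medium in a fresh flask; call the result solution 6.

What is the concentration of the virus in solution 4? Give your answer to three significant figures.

157 PFU/mL

Step 1: 125 μL + 375 μL = 500 μL total → factor 500/125 = 4
Step 2: 55 μL brought to 600 μL → factor 600/55 = 10.909
Step 3: 12-fold → factor 12
Step 4: 1.35 mL brought to 49.2 mL → factor 49.2/1.35 = 36.444
Dilution factor through solution 4 = 4 × 10.909 × 12 × 36.444 = 19084
[solution 4] = 3.00 × 10^6 PFU/mL / 19084 = 157 PFU/mL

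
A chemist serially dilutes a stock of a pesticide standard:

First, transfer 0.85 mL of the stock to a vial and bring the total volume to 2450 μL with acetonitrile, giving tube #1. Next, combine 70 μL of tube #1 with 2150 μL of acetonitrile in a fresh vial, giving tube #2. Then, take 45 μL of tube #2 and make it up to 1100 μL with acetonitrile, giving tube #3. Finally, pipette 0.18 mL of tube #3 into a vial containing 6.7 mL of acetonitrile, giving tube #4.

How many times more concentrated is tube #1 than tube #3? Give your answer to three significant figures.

775

Step 1: 0.85 mL brought to 2450 μL → factor 2.45/0.85 = 2.8824
Step 2: 70 μL + 2150 μL = 2220 μL total → factor 2220/70 = 31.714
Step 3: 45 μL brought to 1100 μL → factor 1100/45 = 24.444
Dilution factor to tube #1 = 2.8824; to tube #3 = 2234.5
[tube #1]/[tube #3] = (factor to tube #3)/(factor to tube #1) = 2234.5/2.8824 = 775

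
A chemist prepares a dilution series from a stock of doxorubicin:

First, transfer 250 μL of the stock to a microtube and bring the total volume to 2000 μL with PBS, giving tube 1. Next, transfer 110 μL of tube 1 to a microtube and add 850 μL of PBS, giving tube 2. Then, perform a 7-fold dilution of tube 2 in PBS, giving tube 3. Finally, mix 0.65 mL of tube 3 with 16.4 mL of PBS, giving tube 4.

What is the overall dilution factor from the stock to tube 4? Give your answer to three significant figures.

1.28 × 10^4

Step 1: 250 μL brought to 2000 μL → factor 2000/250 = 8
Step 2: 110 μL + 850 μL = 960 μL total → factor 960/110 = 8.7273
Step 3: 7-fold → factor 7
Step 4: 0.65 mL + 16.4 mL = 17.05 mL total → factor 17.05/0.65 = 26.231
Overall dilution factor = 8 × 8.7273 × 7 × 26.231 = 12820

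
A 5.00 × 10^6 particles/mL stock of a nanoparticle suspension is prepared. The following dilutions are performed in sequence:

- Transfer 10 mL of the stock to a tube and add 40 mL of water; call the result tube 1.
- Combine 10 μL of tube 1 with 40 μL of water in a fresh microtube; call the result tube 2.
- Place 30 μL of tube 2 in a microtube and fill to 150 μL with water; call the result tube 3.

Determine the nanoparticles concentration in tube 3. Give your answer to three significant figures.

Step 1: 10 mL + 40 mL = 50 mL total → factor 50/10 = 5
Step 2: 10 μL + 40 μL = 50 μL total → factor 50/10 = 5
Step 3: 30 μL brought to 150 μL → factor 150/30 = 5
Overall dilution factor = 5 × 5 × 5 = 125
Final = 5.00 × 10^6 particles/mL / 125 = 4.00 × 10^4 particles/mL

4.00 × 10^4 particles/mL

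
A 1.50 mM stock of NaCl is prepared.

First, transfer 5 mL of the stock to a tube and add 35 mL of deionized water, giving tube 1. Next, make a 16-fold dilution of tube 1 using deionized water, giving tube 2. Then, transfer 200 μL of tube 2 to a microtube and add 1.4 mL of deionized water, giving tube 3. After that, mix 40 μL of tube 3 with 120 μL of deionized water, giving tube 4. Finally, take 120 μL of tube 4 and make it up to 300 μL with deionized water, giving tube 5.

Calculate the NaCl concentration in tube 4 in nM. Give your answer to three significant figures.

366 nM

Step 1: 5 mL + 35 mL = 40 mL total → factor 40/5 = 8
Step 2: 16-fold → factor 16
Step 3: 200 μL + 1.4 mL = 1600 μL total → factor 1600/200 = 8
Step 4: 40 μL + 120 μL = 160 μL total → factor 160/40 = 4
Dilution factor through tube 4 = 8 × 16 × 8 × 4 = 4096
[tube 4] = 1.50 mM / 4096 = 0.0003662 mM = 366 nM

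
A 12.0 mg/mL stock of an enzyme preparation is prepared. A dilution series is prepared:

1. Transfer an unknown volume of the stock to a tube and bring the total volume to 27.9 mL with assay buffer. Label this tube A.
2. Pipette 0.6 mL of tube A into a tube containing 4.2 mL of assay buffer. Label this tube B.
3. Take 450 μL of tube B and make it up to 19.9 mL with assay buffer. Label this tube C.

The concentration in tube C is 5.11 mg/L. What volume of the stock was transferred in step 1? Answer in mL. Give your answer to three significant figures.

4.20 mL

Step 1: v brought to 27.9 mL → factor = 27.9 mL/v
Step 2: 0.6 mL + 4.2 mL = 4.8 mL total → factor 4.8/0.6 = 8
Step 3: 450 μL brought to 19.9 mL → factor 19900/450 = 44.222
Product of known-step factors = 353.78
Overall factor = 12.0 mg/mL / (5.11 mg/L) = 2348.3
Step-1 factor = 2348.3 / 353.78 = 6.6379
v = 27.9 mL / 6.6379 = 4.20 mL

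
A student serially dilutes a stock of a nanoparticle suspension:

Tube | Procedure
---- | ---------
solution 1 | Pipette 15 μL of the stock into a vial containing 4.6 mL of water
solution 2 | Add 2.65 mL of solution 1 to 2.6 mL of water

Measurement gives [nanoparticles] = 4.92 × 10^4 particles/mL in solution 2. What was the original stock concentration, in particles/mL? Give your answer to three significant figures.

3.00 × 10^7 particles/mL

Step 1: 15 μL + 4.6 mL = 4615 μL total → factor 4615/15 = 307.67
Step 2: 2.65 mL + 2.6 mL = 5.25 mL total → factor 5.25/2.65 = 1.9811
Overall dilution factor = 307.67 × 1.9811 = 609.53
Stock = 4.92 × 10^4 particles/mL × 609.53 = 3.00 × 10^7 particles/mL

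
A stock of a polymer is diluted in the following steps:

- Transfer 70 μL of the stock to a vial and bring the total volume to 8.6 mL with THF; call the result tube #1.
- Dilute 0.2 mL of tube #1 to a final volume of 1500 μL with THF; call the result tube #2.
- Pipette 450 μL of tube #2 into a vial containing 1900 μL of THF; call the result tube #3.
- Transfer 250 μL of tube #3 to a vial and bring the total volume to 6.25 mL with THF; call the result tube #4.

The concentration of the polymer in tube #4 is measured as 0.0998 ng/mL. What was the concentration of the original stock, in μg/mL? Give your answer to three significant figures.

12.0 μg/mL

Step 1: 70 μL brought to 8.6 mL → factor 8600/70 = 122.86
Step 2: 0.2 mL brought to 1500 μL → factor 1.5/0.2 = 7.5
Step 3: 450 μL + 1900 μL = 2350 μL total → factor 2350/450 = 5.2222
Step 4: 250 μL brought to 6.25 mL → factor 6250/250 = 25
Overall dilution factor = 122.86 × 7.5 × 5.2222 × 25 = 1.203 × 10^5
Stock = 0.0998 ng/mL × 1.203 × 10^5 = 1.201 × 10^4 ng/mL = 12.0 μg/mL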